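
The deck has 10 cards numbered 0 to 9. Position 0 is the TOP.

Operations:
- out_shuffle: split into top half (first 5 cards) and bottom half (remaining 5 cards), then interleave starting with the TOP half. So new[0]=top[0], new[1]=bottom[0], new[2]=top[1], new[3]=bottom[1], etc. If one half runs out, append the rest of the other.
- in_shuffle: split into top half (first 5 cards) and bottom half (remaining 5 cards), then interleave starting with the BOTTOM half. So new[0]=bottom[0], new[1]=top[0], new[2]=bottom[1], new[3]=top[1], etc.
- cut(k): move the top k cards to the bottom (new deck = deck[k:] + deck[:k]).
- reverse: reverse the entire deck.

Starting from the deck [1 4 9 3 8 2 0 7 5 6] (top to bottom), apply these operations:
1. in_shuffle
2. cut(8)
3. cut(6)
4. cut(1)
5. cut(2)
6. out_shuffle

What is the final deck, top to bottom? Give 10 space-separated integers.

Answer: 3 0 6 4 8 7 2 9 1 5

Derivation:
After op 1 (in_shuffle): [2 1 0 4 7 9 5 3 6 8]
After op 2 (cut(8)): [6 8 2 1 0 4 7 9 5 3]
After op 3 (cut(6)): [7 9 5 3 6 8 2 1 0 4]
After op 4 (cut(1)): [9 5 3 6 8 2 1 0 4 7]
After op 5 (cut(2)): [3 6 8 2 1 0 4 7 9 5]
After op 6 (out_shuffle): [3 0 6 4 8 7 2 9 1 5]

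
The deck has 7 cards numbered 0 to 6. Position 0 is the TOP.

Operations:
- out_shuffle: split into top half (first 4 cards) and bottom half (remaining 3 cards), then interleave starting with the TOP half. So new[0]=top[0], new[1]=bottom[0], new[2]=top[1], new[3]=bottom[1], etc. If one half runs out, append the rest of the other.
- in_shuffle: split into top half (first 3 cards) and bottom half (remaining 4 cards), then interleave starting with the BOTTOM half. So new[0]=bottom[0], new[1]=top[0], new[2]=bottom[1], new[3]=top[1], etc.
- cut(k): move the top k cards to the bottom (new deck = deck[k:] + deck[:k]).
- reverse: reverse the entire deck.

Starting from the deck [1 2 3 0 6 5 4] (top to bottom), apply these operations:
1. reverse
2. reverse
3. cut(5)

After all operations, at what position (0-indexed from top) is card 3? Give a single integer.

After op 1 (reverse): [4 5 6 0 3 2 1]
After op 2 (reverse): [1 2 3 0 6 5 4]
After op 3 (cut(5)): [5 4 1 2 3 0 6]
Card 3 is at position 4.

Answer: 4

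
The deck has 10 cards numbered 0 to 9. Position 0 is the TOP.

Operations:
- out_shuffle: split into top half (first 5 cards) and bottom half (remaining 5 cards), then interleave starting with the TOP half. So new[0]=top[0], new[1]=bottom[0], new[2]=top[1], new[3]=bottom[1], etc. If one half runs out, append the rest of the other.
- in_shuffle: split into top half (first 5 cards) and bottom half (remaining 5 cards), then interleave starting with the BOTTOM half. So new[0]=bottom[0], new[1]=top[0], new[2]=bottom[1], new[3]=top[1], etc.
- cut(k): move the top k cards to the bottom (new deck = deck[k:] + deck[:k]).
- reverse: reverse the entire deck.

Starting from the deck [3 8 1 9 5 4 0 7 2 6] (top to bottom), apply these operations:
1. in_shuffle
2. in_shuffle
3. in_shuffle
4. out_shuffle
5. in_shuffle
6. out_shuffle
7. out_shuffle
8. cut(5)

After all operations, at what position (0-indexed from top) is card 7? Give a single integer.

After op 1 (in_shuffle): [4 3 0 8 7 1 2 9 6 5]
After op 2 (in_shuffle): [1 4 2 3 9 0 6 8 5 7]
After op 3 (in_shuffle): [0 1 6 4 8 2 5 3 7 9]
After op 4 (out_shuffle): [0 2 1 5 6 3 4 7 8 9]
After op 5 (in_shuffle): [3 0 4 2 7 1 8 5 9 6]
After op 6 (out_shuffle): [3 1 0 8 4 5 2 9 7 6]
After op 7 (out_shuffle): [3 5 1 2 0 9 8 7 4 6]
After op 8 (cut(5)): [9 8 7 4 6 3 5 1 2 0]
Card 7 is at position 2.

Answer: 2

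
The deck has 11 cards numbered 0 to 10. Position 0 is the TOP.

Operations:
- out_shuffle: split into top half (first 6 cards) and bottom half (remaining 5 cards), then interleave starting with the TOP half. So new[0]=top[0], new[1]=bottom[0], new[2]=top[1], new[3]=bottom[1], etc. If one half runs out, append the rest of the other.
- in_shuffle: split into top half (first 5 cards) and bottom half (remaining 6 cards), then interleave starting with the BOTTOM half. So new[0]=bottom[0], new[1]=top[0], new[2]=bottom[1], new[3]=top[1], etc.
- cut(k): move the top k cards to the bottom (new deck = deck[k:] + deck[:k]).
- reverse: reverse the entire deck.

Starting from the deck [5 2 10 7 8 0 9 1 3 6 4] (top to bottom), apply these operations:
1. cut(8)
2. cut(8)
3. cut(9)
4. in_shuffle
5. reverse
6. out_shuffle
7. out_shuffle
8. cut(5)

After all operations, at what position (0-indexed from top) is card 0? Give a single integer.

Answer: 4

Derivation:
After op 1 (cut(8)): [3 6 4 5 2 10 7 8 0 9 1]
After op 2 (cut(8)): [0 9 1 3 6 4 5 2 10 7 8]
After op 3 (cut(9)): [7 8 0 9 1 3 6 4 5 2 10]
After op 4 (in_shuffle): [3 7 6 8 4 0 5 9 2 1 10]
After op 5 (reverse): [10 1 2 9 5 0 4 8 6 7 3]
After op 6 (out_shuffle): [10 4 1 8 2 6 9 7 5 3 0]
After op 7 (out_shuffle): [10 9 4 7 1 5 8 3 2 0 6]
After op 8 (cut(5)): [5 8 3 2 0 6 10 9 4 7 1]
Card 0 is at position 4.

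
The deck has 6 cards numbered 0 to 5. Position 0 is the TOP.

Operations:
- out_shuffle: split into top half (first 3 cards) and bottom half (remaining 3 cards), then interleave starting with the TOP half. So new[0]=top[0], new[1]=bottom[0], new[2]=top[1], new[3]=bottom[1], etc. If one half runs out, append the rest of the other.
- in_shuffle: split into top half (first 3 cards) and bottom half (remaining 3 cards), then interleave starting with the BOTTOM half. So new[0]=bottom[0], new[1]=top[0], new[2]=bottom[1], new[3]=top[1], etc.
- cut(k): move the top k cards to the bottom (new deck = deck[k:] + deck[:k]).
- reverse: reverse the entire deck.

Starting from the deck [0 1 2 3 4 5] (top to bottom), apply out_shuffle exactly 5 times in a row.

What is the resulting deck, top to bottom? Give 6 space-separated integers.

Answer: 0 3 1 4 2 5

Derivation:
After op 1 (out_shuffle): [0 3 1 4 2 5]
After op 2 (out_shuffle): [0 4 3 2 1 5]
After op 3 (out_shuffle): [0 2 4 1 3 5]
After op 4 (out_shuffle): [0 1 2 3 4 5]
After op 5 (out_shuffle): [0 3 1 4 2 5]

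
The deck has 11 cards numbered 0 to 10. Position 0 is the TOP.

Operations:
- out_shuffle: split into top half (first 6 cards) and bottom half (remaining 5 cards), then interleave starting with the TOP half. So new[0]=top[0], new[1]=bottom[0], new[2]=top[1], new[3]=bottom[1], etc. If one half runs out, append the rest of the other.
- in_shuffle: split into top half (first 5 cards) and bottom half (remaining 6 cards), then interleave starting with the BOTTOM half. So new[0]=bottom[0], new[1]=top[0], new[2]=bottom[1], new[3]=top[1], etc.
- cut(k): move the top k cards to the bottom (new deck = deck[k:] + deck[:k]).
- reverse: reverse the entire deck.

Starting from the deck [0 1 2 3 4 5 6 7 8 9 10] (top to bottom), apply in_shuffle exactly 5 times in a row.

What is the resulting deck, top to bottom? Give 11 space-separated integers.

After op 1 (in_shuffle): [5 0 6 1 7 2 8 3 9 4 10]
After op 2 (in_shuffle): [2 5 8 0 3 6 9 1 4 7 10]
After op 3 (in_shuffle): [6 2 9 5 1 8 4 0 7 3 10]
After op 4 (in_shuffle): [8 6 4 2 0 9 7 5 3 1 10]
After op 5 (in_shuffle): [9 8 7 6 5 4 3 2 1 0 10]

Answer: 9 8 7 6 5 4 3 2 1 0 10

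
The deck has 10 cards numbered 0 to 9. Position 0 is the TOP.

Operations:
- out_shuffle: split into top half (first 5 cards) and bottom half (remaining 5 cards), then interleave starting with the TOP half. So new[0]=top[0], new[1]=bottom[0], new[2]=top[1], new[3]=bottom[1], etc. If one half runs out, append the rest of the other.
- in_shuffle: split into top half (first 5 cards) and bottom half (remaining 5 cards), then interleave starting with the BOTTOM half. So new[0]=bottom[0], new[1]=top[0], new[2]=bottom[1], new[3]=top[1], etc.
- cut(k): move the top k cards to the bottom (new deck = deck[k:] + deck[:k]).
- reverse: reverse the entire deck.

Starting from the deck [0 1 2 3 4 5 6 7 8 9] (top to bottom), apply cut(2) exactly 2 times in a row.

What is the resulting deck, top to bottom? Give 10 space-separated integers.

After op 1 (cut(2)): [2 3 4 5 6 7 8 9 0 1]
After op 2 (cut(2)): [4 5 6 7 8 9 0 1 2 3]

Answer: 4 5 6 7 8 9 0 1 2 3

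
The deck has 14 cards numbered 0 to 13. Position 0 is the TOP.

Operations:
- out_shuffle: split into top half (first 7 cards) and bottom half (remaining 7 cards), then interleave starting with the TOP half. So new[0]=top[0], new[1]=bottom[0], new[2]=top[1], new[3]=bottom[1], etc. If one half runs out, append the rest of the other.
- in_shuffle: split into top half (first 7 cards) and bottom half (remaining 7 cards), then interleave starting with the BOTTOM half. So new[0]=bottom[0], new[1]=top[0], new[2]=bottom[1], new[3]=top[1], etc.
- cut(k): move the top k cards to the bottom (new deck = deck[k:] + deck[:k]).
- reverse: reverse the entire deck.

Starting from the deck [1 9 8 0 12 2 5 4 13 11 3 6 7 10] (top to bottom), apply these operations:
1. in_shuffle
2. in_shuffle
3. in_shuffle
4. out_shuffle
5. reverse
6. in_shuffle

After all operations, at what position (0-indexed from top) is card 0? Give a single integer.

After op 1 (in_shuffle): [4 1 13 9 11 8 3 0 6 12 7 2 10 5]
After op 2 (in_shuffle): [0 4 6 1 12 13 7 9 2 11 10 8 5 3]
After op 3 (in_shuffle): [9 0 2 4 11 6 10 1 8 12 5 13 3 7]
After op 4 (out_shuffle): [9 1 0 8 2 12 4 5 11 13 6 3 10 7]
After op 5 (reverse): [7 10 3 6 13 11 5 4 12 2 8 0 1 9]
After op 6 (in_shuffle): [4 7 12 10 2 3 8 6 0 13 1 11 9 5]
Card 0 is at position 8.

Answer: 8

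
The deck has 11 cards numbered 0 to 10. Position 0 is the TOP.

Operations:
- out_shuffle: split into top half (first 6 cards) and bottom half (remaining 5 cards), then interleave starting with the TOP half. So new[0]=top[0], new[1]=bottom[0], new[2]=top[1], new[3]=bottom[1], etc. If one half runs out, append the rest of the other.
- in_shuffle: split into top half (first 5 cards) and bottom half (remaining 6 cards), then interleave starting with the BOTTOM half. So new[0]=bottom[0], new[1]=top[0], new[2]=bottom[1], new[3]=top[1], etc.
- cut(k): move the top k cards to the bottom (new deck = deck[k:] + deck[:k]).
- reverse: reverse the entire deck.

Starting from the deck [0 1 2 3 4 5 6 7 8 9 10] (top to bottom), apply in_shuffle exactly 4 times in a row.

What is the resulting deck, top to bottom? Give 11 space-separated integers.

After op 1 (in_shuffle): [5 0 6 1 7 2 8 3 9 4 10]
After op 2 (in_shuffle): [2 5 8 0 3 6 9 1 4 7 10]
After op 3 (in_shuffle): [6 2 9 5 1 8 4 0 7 3 10]
After op 4 (in_shuffle): [8 6 4 2 0 9 7 5 3 1 10]

Answer: 8 6 4 2 0 9 7 5 3 1 10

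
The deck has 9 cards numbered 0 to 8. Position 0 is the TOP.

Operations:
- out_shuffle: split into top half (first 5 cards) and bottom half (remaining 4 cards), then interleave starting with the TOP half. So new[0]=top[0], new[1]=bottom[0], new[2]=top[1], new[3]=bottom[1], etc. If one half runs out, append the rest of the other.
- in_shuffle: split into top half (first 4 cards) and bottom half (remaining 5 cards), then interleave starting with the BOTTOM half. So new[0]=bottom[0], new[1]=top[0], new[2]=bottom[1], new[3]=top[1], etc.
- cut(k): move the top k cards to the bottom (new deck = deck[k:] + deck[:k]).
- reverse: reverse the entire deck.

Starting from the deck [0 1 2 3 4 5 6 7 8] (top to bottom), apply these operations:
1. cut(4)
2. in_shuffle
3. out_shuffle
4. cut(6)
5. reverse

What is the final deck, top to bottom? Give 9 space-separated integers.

After op 1 (cut(4)): [4 5 6 7 8 0 1 2 3]
After op 2 (in_shuffle): [8 4 0 5 1 6 2 7 3]
After op 3 (out_shuffle): [8 6 4 2 0 7 5 3 1]
After op 4 (cut(6)): [5 3 1 8 6 4 2 0 7]
After op 5 (reverse): [7 0 2 4 6 8 1 3 5]

Answer: 7 0 2 4 6 8 1 3 5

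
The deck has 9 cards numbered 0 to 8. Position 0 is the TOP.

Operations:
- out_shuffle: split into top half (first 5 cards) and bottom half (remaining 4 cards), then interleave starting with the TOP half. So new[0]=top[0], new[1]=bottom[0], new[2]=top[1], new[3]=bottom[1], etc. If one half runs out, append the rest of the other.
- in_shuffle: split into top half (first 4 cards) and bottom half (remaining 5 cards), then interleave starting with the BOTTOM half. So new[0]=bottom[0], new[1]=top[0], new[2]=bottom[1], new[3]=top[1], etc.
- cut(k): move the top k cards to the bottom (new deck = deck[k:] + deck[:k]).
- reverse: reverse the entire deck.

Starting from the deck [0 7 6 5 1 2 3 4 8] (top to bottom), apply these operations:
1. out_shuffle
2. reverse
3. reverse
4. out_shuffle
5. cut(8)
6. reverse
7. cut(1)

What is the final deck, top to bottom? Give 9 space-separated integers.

Answer: 3 8 7 5 2 4 0 6 1

Derivation:
After op 1 (out_shuffle): [0 2 7 3 6 4 5 8 1]
After op 2 (reverse): [1 8 5 4 6 3 7 2 0]
After op 3 (reverse): [0 2 7 3 6 4 5 8 1]
After op 4 (out_shuffle): [0 4 2 5 7 8 3 1 6]
After op 5 (cut(8)): [6 0 4 2 5 7 8 3 1]
After op 6 (reverse): [1 3 8 7 5 2 4 0 6]
After op 7 (cut(1)): [3 8 7 5 2 4 0 6 1]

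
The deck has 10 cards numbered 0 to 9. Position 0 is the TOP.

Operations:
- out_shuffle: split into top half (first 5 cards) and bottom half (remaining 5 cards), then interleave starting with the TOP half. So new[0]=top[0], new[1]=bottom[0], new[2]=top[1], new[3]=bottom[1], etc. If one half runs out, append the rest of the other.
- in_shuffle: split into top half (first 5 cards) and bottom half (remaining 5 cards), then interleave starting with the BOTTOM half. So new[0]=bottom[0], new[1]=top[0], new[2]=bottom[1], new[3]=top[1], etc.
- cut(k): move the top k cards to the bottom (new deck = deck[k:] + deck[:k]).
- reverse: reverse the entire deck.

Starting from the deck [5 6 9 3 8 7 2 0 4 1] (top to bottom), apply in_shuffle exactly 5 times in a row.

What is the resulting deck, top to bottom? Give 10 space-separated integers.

After op 1 (in_shuffle): [7 5 2 6 0 9 4 3 1 8]
After op 2 (in_shuffle): [9 7 4 5 3 2 1 6 8 0]
After op 3 (in_shuffle): [2 9 1 7 6 4 8 5 0 3]
After op 4 (in_shuffle): [4 2 8 9 5 1 0 7 3 6]
After op 5 (in_shuffle): [1 4 0 2 7 8 3 9 6 5]

Answer: 1 4 0 2 7 8 3 9 6 5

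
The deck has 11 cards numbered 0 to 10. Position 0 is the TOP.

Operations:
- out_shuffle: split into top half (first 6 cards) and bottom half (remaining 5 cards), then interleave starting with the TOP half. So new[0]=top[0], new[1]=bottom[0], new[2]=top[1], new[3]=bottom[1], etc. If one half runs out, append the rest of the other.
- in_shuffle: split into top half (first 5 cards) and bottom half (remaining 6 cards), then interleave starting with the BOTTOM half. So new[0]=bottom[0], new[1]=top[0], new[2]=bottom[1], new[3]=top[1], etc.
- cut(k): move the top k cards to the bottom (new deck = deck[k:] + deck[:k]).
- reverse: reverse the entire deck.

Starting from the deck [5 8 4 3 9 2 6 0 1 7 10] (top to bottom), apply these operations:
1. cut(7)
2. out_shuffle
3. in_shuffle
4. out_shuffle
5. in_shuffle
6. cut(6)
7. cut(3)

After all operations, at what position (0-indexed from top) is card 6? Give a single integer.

Answer: 2

Derivation:
After op 1 (cut(7)): [0 1 7 10 5 8 4 3 9 2 6]
After op 2 (out_shuffle): [0 4 1 3 7 9 10 2 5 6 8]
After op 3 (in_shuffle): [9 0 10 4 2 1 5 3 6 7 8]
After op 4 (out_shuffle): [9 5 0 3 10 6 4 7 2 8 1]
After op 5 (in_shuffle): [6 9 4 5 7 0 2 3 8 10 1]
After op 6 (cut(6)): [2 3 8 10 1 6 9 4 5 7 0]
After op 7 (cut(3)): [10 1 6 9 4 5 7 0 2 3 8]
Card 6 is at position 2.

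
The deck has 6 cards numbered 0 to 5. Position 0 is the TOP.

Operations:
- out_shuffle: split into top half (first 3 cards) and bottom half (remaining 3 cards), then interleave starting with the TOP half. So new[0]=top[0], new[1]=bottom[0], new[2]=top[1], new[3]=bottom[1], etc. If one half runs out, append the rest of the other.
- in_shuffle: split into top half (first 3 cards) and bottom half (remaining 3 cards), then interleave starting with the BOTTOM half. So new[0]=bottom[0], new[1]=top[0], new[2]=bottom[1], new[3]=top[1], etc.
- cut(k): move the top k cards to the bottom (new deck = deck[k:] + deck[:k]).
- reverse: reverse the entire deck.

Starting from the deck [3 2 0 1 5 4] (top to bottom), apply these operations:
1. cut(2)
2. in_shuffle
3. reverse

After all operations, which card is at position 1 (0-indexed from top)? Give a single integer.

After op 1 (cut(2)): [0 1 5 4 3 2]
After op 2 (in_shuffle): [4 0 3 1 2 5]
After op 3 (reverse): [5 2 1 3 0 4]
Position 1: card 2.

Answer: 2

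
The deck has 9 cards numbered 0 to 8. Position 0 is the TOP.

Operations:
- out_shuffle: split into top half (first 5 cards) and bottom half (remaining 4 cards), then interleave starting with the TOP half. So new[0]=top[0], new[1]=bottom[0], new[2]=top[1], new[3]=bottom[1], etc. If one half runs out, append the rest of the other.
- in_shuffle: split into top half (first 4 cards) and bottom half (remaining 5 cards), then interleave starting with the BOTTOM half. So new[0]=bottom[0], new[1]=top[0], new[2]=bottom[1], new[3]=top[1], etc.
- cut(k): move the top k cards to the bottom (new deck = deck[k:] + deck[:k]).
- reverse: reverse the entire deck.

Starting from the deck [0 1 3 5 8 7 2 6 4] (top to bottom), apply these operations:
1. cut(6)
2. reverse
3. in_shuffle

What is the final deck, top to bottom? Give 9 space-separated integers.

After op 1 (cut(6)): [2 6 4 0 1 3 5 8 7]
After op 2 (reverse): [7 8 5 3 1 0 4 6 2]
After op 3 (in_shuffle): [1 7 0 8 4 5 6 3 2]

Answer: 1 7 0 8 4 5 6 3 2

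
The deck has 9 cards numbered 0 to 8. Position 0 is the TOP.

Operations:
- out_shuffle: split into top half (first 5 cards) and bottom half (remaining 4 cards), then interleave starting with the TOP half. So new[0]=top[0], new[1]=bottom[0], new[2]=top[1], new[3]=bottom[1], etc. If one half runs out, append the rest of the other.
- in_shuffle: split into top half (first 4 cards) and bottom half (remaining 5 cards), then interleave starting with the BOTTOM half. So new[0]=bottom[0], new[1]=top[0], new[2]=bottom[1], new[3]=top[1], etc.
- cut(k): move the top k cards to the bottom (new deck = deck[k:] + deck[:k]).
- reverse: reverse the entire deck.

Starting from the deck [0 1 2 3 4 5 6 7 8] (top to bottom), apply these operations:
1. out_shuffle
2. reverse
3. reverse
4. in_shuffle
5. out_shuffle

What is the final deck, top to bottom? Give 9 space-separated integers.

Answer: 2 1 0 8 7 6 5 4 3

Derivation:
After op 1 (out_shuffle): [0 5 1 6 2 7 3 8 4]
After op 2 (reverse): [4 8 3 7 2 6 1 5 0]
After op 3 (reverse): [0 5 1 6 2 7 3 8 4]
After op 4 (in_shuffle): [2 0 7 5 3 1 8 6 4]
After op 5 (out_shuffle): [2 1 0 8 7 6 5 4 3]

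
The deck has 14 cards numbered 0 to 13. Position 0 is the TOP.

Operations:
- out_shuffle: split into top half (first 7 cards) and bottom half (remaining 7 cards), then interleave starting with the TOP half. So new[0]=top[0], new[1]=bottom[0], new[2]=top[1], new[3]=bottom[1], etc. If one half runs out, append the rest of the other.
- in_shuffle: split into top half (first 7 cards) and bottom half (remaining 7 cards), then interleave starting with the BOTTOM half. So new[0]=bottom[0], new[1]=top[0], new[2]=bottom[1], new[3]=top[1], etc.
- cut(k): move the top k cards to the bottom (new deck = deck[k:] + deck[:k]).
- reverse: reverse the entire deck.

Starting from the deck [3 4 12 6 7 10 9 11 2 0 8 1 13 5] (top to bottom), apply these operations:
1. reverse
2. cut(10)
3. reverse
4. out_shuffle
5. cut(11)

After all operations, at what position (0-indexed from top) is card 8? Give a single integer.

Answer: 1

Derivation:
After op 1 (reverse): [5 13 1 8 0 2 11 9 10 7 6 12 4 3]
After op 2 (cut(10)): [6 12 4 3 5 13 1 8 0 2 11 9 10 7]
After op 3 (reverse): [7 10 9 11 2 0 8 1 13 5 3 4 12 6]
After op 4 (out_shuffle): [7 1 10 13 9 5 11 3 2 4 0 12 8 6]
After op 5 (cut(11)): [12 8 6 7 1 10 13 9 5 11 3 2 4 0]
Card 8 is at position 1.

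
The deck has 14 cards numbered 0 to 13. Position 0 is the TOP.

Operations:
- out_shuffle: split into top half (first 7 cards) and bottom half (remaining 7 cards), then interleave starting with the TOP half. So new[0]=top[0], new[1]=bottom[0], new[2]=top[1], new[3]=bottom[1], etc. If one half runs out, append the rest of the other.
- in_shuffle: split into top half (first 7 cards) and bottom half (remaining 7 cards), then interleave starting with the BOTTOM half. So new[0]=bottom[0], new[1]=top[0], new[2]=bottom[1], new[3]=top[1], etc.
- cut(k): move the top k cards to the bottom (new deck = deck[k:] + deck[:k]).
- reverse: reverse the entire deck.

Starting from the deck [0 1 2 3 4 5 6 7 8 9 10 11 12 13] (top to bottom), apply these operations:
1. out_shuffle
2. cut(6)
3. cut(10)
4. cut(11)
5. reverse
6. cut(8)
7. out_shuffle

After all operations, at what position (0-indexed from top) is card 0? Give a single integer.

After op 1 (out_shuffle): [0 7 1 8 2 9 3 10 4 11 5 12 6 13]
After op 2 (cut(6)): [3 10 4 11 5 12 6 13 0 7 1 8 2 9]
After op 3 (cut(10)): [1 8 2 9 3 10 4 11 5 12 6 13 0 7]
After op 4 (cut(11)): [13 0 7 1 8 2 9 3 10 4 11 5 12 6]
After op 5 (reverse): [6 12 5 11 4 10 3 9 2 8 1 7 0 13]
After op 6 (cut(8)): [2 8 1 7 0 13 6 12 5 11 4 10 3 9]
After op 7 (out_shuffle): [2 12 8 5 1 11 7 4 0 10 13 3 6 9]
Card 0 is at position 8.

Answer: 8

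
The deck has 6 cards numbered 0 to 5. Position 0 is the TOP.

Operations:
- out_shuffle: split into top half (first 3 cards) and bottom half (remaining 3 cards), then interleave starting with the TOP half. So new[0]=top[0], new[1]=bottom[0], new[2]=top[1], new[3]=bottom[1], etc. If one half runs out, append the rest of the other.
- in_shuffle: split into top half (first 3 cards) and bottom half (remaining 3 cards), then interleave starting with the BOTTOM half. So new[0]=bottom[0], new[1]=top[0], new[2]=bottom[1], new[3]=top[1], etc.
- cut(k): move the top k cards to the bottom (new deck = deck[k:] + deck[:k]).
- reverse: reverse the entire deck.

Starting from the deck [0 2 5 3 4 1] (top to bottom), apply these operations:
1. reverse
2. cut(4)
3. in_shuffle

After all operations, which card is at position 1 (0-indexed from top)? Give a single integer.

Answer: 2

Derivation:
After op 1 (reverse): [1 4 3 5 2 0]
After op 2 (cut(4)): [2 0 1 4 3 5]
After op 3 (in_shuffle): [4 2 3 0 5 1]
Position 1: card 2.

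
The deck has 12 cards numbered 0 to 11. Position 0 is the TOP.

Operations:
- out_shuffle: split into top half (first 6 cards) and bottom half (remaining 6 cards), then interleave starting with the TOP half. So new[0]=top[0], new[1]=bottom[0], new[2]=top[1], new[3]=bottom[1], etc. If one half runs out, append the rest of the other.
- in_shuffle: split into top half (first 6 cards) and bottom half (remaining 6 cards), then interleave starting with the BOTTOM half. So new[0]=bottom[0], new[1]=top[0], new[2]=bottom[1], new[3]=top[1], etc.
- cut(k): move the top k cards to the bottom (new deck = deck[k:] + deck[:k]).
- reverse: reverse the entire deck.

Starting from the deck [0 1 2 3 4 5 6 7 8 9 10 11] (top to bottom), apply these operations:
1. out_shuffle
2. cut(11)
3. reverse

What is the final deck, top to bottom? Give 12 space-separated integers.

After op 1 (out_shuffle): [0 6 1 7 2 8 3 9 4 10 5 11]
After op 2 (cut(11)): [11 0 6 1 7 2 8 3 9 4 10 5]
After op 3 (reverse): [5 10 4 9 3 8 2 7 1 6 0 11]

Answer: 5 10 4 9 3 8 2 7 1 6 0 11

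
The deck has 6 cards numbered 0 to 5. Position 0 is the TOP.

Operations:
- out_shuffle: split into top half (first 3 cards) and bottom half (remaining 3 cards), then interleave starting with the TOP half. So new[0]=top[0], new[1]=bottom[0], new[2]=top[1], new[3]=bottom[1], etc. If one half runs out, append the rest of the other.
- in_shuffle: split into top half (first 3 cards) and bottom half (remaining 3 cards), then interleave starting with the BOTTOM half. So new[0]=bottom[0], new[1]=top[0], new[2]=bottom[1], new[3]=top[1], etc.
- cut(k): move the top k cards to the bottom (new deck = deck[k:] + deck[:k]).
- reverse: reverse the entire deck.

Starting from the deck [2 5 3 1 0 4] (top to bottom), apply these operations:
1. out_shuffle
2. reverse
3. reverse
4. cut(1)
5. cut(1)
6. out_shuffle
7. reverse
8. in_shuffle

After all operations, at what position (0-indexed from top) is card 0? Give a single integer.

After op 1 (out_shuffle): [2 1 5 0 3 4]
After op 2 (reverse): [4 3 0 5 1 2]
After op 3 (reverse): [2 1 5 0 3 4]
After op 4 (cut(1)): [1 5 0 3 4 2]
After op 5 (cut(1)): [5 0 3 4 2 1]
After op 6 (out_shuffle): [5 4 0 2 3 1]
After op 7 (reverse): [1 3 2 0 4 5]
After op 8 (in_shuffle): [0 1 4 3 5 2]
Card 0 is at position 0.

Answer: 0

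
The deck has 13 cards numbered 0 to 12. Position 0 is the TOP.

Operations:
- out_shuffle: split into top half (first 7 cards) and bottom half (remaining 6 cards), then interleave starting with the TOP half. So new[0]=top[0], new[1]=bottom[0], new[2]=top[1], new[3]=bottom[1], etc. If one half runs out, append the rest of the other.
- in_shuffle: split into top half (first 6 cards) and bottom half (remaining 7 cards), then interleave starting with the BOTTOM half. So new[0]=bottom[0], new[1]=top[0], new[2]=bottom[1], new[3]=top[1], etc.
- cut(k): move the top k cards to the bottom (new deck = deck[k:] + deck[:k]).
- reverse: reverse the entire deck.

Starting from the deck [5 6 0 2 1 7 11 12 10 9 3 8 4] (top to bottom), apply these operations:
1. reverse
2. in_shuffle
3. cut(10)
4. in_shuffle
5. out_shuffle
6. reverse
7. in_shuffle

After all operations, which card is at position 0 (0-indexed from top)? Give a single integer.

Answer: 12

Derivation:
After op 1 (reverse): [4 8 3 9 10 12 11 7 1 2 0 6 5]
After op 2 (in_shuffle): [11 4 7 8 1 3 2 9 0 10 6 12 5]
After op 3 (cut(10)): [6 12 5 11 4 7 8 1 3 2 9 0 10]
After op 4 (in_shuffle): [8 6 1 12 3 5 2 11 9 4 0 7 10]
After op 5 (out_shuffle): [8 11 6 9 1 4 12 0 3 7 5 10 2]
After op 6 (reverse): [2 10 5 7 3 0 12 4 1 9 6 11 8]
After op 7 (in_shuffle): [12 2 4 10 1 5 9 7 6 3 11 0 8]
Position 0: card 12.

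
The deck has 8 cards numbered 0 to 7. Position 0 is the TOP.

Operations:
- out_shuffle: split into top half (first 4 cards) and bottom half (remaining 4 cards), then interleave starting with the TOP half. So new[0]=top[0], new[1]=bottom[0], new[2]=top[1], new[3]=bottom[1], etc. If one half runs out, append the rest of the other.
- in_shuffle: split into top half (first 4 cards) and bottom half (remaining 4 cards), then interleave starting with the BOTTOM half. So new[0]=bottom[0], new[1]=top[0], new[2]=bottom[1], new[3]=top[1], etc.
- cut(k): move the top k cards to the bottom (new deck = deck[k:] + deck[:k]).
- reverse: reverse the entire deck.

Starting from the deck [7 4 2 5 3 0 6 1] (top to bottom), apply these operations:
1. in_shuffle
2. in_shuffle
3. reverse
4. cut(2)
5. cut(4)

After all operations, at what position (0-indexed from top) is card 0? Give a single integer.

Answer: 4

Derivation:
After op 1 (in_shuffle): [3 7 0 4 6 2 1 5]
After op 2 (in_shuffle): [6 3 2 7 1 0 5 4]
After op 3 (reverse): [4 5 0 1 7 2 3 6]
After op 4 (cut(2)): [0 1 7 2 3 6 4 5]
After op 5 (cut(4)): [3 6 4 5 0 1 7 2]
Card 0 is at position 4.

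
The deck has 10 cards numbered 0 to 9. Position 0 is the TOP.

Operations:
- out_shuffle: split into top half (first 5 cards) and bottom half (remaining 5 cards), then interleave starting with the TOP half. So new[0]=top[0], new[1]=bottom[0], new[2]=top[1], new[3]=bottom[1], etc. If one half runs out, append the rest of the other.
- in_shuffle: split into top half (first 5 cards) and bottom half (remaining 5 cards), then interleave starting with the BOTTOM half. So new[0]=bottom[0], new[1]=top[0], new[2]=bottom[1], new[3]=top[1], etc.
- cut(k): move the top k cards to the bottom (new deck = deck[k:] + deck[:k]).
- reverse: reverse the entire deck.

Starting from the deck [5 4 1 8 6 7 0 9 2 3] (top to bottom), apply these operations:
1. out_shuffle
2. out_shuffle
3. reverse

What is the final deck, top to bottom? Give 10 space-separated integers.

Answer: 3 1 6 0 2 4 8 7 9 5

Derivation:
After op 1 (out_shuffle): [5 7 4 0 1 9 8 2 6 3]
After op 2 (out_shuffle): [5 9 7 8 4 2 0 6 1 3]
After op 3 (reverse): [3 1 6 0 2 4 8 7 9 5]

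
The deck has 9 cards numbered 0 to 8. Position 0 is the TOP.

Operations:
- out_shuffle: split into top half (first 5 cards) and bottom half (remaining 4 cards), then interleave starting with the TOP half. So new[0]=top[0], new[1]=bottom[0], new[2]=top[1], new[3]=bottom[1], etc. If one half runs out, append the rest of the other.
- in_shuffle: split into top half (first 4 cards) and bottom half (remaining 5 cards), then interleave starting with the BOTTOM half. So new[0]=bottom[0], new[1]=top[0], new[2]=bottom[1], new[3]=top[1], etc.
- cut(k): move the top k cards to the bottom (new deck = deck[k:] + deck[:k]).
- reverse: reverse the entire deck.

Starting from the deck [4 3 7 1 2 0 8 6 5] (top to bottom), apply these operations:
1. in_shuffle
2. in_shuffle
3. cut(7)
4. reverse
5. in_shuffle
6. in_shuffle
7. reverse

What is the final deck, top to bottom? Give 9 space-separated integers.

After op 1 (in_shuffle): [2 4 0 3 8 7 6 1 5]
After op 2 (in_shuffle): [8 2 7 4 6 0 1 3 5]
After op 3 (cut(7)): [3 5 8 2 7 4 6 0 1]
After op 4 (reverse): [1 0 6 4 7 2 8 5 3]
After op 5 (in_shuffle): [7 1 2 0 8 6 5 4 3]
After op 6 (in_shuffle): [8 7 6 1 5 2 4 0 3]
After op 7 (reverse): [3 0 4 2 5 1 6 7 8]

Answer: 3 0 4 2 5 1 6 7 8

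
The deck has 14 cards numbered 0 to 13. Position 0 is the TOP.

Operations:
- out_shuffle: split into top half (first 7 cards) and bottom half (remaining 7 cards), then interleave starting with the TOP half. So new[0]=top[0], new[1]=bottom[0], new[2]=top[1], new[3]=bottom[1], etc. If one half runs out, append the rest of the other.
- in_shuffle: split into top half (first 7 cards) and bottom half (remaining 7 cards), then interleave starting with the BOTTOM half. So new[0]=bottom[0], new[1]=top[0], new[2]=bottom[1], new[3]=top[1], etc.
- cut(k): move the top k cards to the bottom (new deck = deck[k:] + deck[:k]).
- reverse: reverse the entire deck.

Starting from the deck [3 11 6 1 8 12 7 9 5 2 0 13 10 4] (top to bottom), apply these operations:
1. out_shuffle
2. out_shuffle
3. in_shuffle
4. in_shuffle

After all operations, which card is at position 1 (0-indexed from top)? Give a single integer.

After op 1 (out_shuffle): [3 9 11 5 6 2 1 0 8 13 12 10 7 4]
After op 2 (out_shuffle): [3 0 9 8 11 13 5 12 6 10 2 7 1 4]
After op 3 (in_shuffle): [12 3 6 0 10 9 2 8 7 11 1 13 4 5]
After op 4 (in_shuffle): [8 12 7 3 11 6 1 0 13 10 4 9 5 2]
Position 1: card 12.

Answer: 12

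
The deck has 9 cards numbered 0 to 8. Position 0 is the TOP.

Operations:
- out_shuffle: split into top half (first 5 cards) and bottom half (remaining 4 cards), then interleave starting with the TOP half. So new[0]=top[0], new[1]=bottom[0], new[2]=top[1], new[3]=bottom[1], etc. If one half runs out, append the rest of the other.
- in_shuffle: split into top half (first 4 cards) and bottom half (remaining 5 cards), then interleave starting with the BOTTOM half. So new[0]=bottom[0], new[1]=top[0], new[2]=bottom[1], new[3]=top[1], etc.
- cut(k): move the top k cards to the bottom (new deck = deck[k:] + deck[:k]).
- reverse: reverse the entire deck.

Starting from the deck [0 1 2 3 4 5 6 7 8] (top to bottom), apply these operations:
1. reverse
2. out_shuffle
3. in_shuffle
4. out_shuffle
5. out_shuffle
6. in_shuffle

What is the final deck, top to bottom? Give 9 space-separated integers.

After op 1 (reverse): [8 7 6 5 4 3 2 1 0]
After op 2 (out_shuffle): [8 3 7 2 6 1 5 0 4]
After op 3 (in_shuffle): [6 8 1 3 5 7 0 2 4]
After op 4 (out_shuffle): [6 7 8 0 1 2 3 4 5]
After op 5 (out_shuffle): [6 2 7 3 8 4 0 5 1]
After op 6 (in_shuffle): [8 6 4 2 0 7 5 3 1]

Answer: 8 6 4 2 0 7 5 3 1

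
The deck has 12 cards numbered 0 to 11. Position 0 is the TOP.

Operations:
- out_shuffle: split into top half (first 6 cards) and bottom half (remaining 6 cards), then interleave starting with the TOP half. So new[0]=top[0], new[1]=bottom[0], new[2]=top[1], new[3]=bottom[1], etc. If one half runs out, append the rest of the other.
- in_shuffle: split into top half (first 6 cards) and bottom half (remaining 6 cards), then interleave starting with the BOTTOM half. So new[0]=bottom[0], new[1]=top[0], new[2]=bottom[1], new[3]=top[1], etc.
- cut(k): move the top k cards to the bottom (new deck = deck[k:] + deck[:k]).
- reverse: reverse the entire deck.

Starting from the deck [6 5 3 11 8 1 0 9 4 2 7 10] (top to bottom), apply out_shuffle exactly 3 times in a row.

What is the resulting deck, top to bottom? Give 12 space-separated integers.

Answer: 6 9 11 7 0 3 2 1 5 4 8 10

Derivation:
After op 1 (out_shuffle): [6 0 5 9 3 4 11 2 8 7 1 10]
After op 2 (out_shuffle): [6 11 0 2 5 8 9 7 3 1 4 10]
After op 3 (out_shuffle): [6 9 11 7 0 3 2 1 5 4 8 10]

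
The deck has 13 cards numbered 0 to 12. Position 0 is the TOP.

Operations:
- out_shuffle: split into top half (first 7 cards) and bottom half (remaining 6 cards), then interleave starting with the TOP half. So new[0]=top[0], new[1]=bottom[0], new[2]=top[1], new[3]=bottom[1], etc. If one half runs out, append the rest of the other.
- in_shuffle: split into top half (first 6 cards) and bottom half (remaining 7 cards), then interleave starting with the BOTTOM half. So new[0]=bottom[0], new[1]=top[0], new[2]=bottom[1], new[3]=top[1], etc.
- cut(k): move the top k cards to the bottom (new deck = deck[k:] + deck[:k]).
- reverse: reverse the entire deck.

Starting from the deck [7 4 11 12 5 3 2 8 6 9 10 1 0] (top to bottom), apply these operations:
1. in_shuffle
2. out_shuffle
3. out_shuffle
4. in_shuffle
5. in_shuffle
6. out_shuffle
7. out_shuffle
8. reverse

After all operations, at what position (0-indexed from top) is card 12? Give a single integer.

After op 1 (in_shuffle): [2 7 8 4 6 11 9 12 10 5 1 3 0]
After op 2 (out_shuffle): [2 12 7 10 8 5 4 1 6 3 11 0 9]
After op 3 (out_shuffle): [2 1 12 6 7 3 10 11 8 0 5 9 4]
After op 4 (in_shuffle): [10 2 11 1 8 12 0 6 5 7 9 3 4]
After op 5 (in_shuffle): [0 10 6 2 5 11 7 1 9 8 3 12 4]
After op 6 (out_shuffle): [0 1 10 9 6 8 2 3 5 12 11 4 7]
After op 7 (out_shuffle): [0 3 1 5 10 12 9 11 6 4 8 7 2]
After op 8 (reverse): [2 7 8 4 6 11 9 12 10 5 1 3 0]
Card 12 is at position 7.

Answer: 7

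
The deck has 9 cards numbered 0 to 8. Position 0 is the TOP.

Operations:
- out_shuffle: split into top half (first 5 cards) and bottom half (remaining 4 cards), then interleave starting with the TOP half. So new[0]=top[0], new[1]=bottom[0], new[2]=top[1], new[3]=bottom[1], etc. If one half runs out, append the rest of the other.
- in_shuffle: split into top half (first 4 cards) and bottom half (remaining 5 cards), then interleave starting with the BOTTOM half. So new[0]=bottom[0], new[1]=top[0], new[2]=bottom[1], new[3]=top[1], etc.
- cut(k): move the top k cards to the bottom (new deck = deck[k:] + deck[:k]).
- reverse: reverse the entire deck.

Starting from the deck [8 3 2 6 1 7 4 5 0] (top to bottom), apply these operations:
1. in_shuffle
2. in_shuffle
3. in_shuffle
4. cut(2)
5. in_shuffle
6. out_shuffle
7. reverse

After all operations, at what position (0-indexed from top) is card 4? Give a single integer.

Answer: 1

Derivation:
After op 1 (in_shuffle): [1 8 7 3 4 2 5 6 0]
After op 2 (in_shuffle): [4 1 2 8 5 7 6 3 0]
After op 3 (in_shuffle): [5 4 7 1 6 2 3 8 0]
After op 4 (cut(2)): [7 1 6 2 3 8 0 5 4]
After op 5 (in_shuffle): [3 7 8 1 0 6 5 2 4]
After op 6 (out_shuffle): [3 6 7 5 8 2 1 4 0]
After op 7 (reverse): [0 4 1 2 8 5 7 6 3]
Card 4 is at position 1.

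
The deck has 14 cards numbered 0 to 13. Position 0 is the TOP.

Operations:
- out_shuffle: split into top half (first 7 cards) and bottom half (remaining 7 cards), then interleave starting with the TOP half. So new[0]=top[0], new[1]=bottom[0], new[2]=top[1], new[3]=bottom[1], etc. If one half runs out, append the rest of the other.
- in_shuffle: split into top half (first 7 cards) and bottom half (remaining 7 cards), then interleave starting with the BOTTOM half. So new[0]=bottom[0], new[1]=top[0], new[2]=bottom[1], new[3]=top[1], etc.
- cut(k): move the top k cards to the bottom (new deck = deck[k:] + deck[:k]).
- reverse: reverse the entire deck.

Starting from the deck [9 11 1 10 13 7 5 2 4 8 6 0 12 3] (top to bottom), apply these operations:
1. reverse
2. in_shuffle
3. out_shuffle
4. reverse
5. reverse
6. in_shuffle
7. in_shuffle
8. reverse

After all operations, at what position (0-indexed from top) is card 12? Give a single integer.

After op 1 (reverse): [3 12 0 6 8 4 2 5 7 13 10 1 11 9]
After op 2 (in_shuffle): [5 3 7 12 13 0 10 6 1 8 11 4 9 2]
After op 3 (out_shuffle): [5 6 3 1 7 8 12 11 13 4 0 9 10 2]
After op 4 (reverse): [2 10 9 0 4 13 11 12 8 7 1 3 6 5]
After op 5 (reverse): [5 6 3 1 7 8 12 11 13 4 0 9 10 2]
After op 6 (in_shuffle): [11 5 13 6 4 3 0 1 9 7 10 8 2 12]
After op 7 (in_shuffle): [1 11 9 5 7 13 10 6 8 4 2 3 12 0]
After op 8 (reverse): [0 12 3 2 4 8 6 10 13 7 5 9 11 1]
Card 12 is at position 1.

Answer: 1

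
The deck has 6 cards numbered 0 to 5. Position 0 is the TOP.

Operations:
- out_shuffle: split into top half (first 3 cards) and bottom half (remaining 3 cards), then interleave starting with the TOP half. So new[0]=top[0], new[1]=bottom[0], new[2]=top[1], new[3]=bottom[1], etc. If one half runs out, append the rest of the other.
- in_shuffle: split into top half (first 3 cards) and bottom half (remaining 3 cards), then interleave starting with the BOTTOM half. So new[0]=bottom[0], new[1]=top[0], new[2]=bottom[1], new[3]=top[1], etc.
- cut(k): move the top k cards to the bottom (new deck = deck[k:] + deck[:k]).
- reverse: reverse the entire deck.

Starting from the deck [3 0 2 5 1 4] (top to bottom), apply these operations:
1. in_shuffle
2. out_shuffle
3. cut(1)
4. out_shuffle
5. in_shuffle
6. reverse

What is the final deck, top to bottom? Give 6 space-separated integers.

After op 1 (in_shuffle): [5 3 1 0 4 2]
After op 2 (out_shuffle): [5 0 3 4 1 2]
After op 3 (cut(1)): [0 3 4 1 2 5]
After op 4 (out_shuffle): [0 1 3 2 4 5]
After op 5 (in_shuffle): [2 0 4 1 5 3]
After op 6 (reverse): [3 5 1 4 0 2]

Answer: 3 5 1 4 0 2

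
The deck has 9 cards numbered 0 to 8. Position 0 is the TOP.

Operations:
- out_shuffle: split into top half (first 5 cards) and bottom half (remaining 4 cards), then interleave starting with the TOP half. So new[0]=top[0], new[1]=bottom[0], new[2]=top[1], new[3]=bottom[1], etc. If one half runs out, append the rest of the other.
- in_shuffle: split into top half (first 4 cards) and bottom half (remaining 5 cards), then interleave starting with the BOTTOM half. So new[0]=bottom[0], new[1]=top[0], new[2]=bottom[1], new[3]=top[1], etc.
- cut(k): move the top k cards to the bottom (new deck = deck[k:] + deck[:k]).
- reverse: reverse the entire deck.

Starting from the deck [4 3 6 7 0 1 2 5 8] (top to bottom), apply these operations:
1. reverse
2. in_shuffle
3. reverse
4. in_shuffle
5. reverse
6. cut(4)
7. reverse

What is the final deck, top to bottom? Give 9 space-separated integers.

Answer: 3 8 2 0 6 4 5 1 7

Derivation:
After op 1 (reverse): [8 5 2 1 0 7 6 3 4]
After op 2 (in_shuffle): [0 8 7 5 6 2 3 1 4]
After op 3 (reverse): [4 1 3 2 6 5 7 8 0]
After op 4 (in_shuffle): [6 4 5 1 7 3 8 2 0]
After op 5 (reverse): [0 2 8 3 7 1 5 4 6]
After op 6 (cut(4)): [7 1 5 4 6 0 2 8 3]
After op 7 (reverse): [3 8 2 0 6 4 5 1 7]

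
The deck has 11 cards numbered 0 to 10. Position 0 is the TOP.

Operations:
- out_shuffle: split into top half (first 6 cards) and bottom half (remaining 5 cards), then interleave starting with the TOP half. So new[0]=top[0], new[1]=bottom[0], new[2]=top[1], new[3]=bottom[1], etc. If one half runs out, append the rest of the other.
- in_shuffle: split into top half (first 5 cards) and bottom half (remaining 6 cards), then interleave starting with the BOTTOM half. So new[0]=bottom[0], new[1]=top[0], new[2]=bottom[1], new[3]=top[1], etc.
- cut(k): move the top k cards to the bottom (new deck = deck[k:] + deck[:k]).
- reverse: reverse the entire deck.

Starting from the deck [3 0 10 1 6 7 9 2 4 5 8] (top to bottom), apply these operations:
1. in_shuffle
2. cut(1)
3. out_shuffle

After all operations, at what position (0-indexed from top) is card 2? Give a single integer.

Answer: 6

Derivation:
After op 1 (in_shuffle): [7 3 9 0 2 10 4 1 5 6 8]
After op 2 (cut(1)): [3 9 0 2 10 4 1 5 6 8 7]
After op 3 (out_shuffle): [3 1 9 5 0 6 2 8 10 7 4]
Card 2 is at position 6.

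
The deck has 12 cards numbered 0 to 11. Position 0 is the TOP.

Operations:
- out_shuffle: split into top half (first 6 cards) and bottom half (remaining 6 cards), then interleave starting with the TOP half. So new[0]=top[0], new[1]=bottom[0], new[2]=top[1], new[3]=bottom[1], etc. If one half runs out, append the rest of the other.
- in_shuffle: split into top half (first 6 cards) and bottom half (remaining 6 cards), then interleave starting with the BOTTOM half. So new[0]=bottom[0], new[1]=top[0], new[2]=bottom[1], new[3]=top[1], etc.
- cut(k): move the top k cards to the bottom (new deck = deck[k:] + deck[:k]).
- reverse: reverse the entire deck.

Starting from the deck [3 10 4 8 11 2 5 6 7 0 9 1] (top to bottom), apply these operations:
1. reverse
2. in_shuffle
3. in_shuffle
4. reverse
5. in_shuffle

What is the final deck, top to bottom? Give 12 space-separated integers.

Answer: 11 0 10 5 1 8 7 3 2 9 4 6

Derivation:
After op 1 (reverse): [1 9 0 7 6 5 2 11 8 4 10 3]
After op 2 (in_shuffle): [2 1 11 9 8 0 4 7 10 6 3 5]
After op 3 (in_shuffle): [4 2 7 1 10 11 6 9 3 8 5 0]
After op 4 (reverse): [0 5 8 3 9 6 11 10 1 7 2 4]
After op 5 (in_shuffle): [11 0 10 5 1 8 7 3 2 9 4 6]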